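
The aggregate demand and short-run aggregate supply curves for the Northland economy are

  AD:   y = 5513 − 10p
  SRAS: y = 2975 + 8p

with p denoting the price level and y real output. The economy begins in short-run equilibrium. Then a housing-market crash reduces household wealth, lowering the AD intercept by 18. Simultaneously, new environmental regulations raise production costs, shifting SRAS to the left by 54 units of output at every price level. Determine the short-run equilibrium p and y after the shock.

After both shocks: AD is y = 5495 − 10p and SRAS is y = 2921 + 8p.
Setting them equal: 2574 = 18p, so p = 143.
y = 5495 − 10·143 = 4065.

p = 143, y = 4065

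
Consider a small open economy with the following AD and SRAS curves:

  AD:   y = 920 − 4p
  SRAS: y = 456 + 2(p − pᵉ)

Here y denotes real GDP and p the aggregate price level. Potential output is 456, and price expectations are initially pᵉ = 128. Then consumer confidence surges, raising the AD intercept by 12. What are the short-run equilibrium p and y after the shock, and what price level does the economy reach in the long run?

Short run: p = 122, y = 444. Long run: p = 119.

AD shifts right: new AD is y = 932 − 4p. With pᵉ = 128, SRAS is y = 200 + 2p.
Short run: 932 − 4p = 200 + 2p gives 732 = 6p, so p = 122 and y = 932 − 4·122 = 444.
y = 444 is below potential 456; expectations adjust and SRAS shifts right until y = 456.
Long run: on the new AD curve, 456 = 932 − 4p gives p = 119.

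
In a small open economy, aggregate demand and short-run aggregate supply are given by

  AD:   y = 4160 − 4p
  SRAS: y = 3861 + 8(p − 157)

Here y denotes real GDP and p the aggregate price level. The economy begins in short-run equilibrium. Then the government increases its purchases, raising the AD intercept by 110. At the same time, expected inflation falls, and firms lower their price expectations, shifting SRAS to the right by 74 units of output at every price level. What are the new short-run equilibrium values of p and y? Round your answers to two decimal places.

After both shocks: AD is y = 4270 − 4p and SRAS is y = 2679 + 8p.
Setting them equal: 1591 = 12p, so p = 132.58.
Substituting into AD, y = 3739.67.

p = 132.58, y = 3739.67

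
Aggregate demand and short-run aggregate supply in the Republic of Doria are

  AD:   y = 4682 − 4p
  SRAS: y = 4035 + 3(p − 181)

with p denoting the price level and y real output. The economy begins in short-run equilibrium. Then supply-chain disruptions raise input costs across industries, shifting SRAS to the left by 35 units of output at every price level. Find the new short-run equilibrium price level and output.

p = 175, y = 3982

This is a negative supply shock: SRAS shifts left.
New SRAS: y = 3457 + 3p.
Set AD = SRAS: 4682 − 4p = 3457 + 3p, so 1225 = 7p and p = 175.
y = 4682 − 4·175 = 3982.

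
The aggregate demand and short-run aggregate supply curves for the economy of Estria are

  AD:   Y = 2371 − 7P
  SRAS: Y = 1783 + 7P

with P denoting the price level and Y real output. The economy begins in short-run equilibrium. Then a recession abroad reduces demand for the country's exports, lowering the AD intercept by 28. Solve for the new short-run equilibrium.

P = 40, Y = 2063

This is a negative demand shock: AD shifts left.
New AD: Y = 2343 − 7P.
Set AD = SRAS: 2343 − 7P = 1783 + 7P, so 560 = 14P and P = 40.
Y = 2343 − 7·40 = 2063.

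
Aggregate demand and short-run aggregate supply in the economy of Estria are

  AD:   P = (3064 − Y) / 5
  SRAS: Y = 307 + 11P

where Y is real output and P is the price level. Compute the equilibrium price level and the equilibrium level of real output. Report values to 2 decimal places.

Rearrange AD to Y = 3064 − 5P.
Set AD = SRAS: 3064 − 5P = 307 + 11P, so 2757 = 16P and P = 172.31.
Substituting into AD, Y = 3064 − 5P = 2202.44.

P = 172.31, Y = 2202.44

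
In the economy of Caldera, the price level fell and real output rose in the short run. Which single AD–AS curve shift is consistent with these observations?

SRAS shifted right

P fell and Y rose. An AD shift moves P and Y in the same direction; an SRAS shift moves them in opposite directions.
Here P and Y moved in opposite directions, so the SRAS curve shifted.
Since Y rose, SRAS shifted right.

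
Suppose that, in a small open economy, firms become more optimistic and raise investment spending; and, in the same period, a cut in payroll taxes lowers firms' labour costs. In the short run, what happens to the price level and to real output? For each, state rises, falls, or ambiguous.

The first event is a positive demand shock: AD shifts right, which by itself pushes P up and Y up.
The second is a favourable supply shock: SRAS shifts right, which by itself pushes P down and Y up.
The two shocks push P in opposite directions, so the effect on P is ambiguous. Both shocks push Y up, so Y rises.

Price level: ambiguous; output: rises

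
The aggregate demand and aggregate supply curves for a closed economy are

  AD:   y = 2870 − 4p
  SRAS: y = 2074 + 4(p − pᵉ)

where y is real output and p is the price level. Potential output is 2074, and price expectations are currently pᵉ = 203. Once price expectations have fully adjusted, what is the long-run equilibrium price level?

Long-run p = 199

Short run: with pᵉ = 203, SRAS is y = 1262 + 4p. Setting AD = SRAS gives 1608 = 8p, so p = 201 and y = 2870 − 4·201 = 2066.
Output 2066 is below potential 2074, so over time expected prices fall and SRAS shifts right until y returns to 2074.
Long run: y = 2074 on the AD curve gives 2074 = 2870 − 4p, so p = 199.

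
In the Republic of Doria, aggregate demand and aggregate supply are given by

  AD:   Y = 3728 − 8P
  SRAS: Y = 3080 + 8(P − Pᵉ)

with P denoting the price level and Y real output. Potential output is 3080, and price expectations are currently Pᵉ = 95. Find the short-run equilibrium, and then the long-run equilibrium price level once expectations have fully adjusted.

Short run: P = 88, Y = 3024. Long run: P = 81.

Short run: with Pᵉ = 95, SRAS is Y = 2320 + 8P. Setting AD = SRAS gives 1408 = 16P, so P = 88 and Y = 3728 − 8·88 = 3024.
Output 3024 is below potential 3080, so over time expected prices fall and SRAS shifts right until Y returns to 3080.
Long run: Y = 3080 on the AD curve gives 3080 = 3728 − 8P, so P = 81.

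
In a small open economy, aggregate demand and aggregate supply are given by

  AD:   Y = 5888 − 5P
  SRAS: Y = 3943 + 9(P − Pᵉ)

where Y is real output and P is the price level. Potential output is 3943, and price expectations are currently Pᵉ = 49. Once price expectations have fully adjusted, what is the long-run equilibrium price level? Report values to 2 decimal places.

Long-run P = 389.00

Short run: with Pᵉ = 49, SRAS is Y = 3502 + 9P. Setting AD = SRAS gives 2386 = 14P, so P = 170.43 and Y = 5888 − 5P = 5035.86.
Output 5035.86 is above potential 3943, so over time expected prices rise and SRAS shifts left until Y returns to 3943.
Long run: Y = 3943 on the AD curve gives 3943 = 5888 − 5P, so P = 389.00.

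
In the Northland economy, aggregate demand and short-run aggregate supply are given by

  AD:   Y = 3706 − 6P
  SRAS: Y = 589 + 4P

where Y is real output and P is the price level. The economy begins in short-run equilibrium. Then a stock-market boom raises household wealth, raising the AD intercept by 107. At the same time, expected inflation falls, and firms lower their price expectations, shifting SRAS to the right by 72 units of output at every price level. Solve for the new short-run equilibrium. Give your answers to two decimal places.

P = 315.20, Y = 1921.80

After both shocks: AD is Y = 3813 − 6P and SRAS is Y = 661 + 4P.
Setting them equal: 3152 = 10P, so P = 315.20.
Substituting into AD, Y = 1921.80.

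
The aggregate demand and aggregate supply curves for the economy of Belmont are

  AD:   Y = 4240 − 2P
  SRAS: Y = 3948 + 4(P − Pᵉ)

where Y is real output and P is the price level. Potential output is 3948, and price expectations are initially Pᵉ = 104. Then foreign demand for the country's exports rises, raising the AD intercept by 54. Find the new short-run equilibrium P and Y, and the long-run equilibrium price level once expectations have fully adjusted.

AD shifts right: new AD is Y = 4294 − 2P. With Pᵉ = 104, SRAS is Y = 3532 + 4P.
Short run: 4294 − 2P = 3532 + 4P gives 762 = 6P, so P = 127 and Y = 4294 − 2·127 = 4040.
Y = 4040 is above potential 3948; expectations adjust and SRAS shifts left until Y = 3948.
Long run: on the new AD curve, 3948 = 4294 − 2P gives P = 173.

Short run: P = 127, Y = 4040. Long run: P = 173.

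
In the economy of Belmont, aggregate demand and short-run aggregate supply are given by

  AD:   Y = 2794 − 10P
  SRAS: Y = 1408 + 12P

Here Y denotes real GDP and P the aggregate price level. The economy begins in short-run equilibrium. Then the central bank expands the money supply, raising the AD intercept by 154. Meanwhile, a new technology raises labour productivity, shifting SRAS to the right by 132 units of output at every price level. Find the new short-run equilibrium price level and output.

After both shocks: AD is Y = 2948 − 10P and SRAS is Y = 1540 + 12P.
Setting them equal: 1408 = 22P, so P = 64.
Y = 2948 − 10·64 = 2308.

P = 64, Y = 2308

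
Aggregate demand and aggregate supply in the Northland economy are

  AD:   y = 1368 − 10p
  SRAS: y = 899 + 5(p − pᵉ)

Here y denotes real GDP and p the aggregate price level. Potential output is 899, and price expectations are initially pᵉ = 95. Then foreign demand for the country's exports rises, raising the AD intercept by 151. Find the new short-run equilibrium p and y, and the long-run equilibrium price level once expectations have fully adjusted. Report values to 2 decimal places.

AD shifts right: new AD is y = 1519 − 10p. With pᵉ = 95, SRAS is y = 424 + 5p.
Short run: 1519 − 10p = 424 + 5p gives 1095 = 15p, so p = 73.00 and y = 1519 − 10p = 789.00.
y = 789.00 is below potential 899; expectations adjust and SRAS shifts right until y = 899.
Long run: on the new AD curve, 899 = 1519 − 10p gives p = 62.00.

Short run: p = 73.00, y = 789.00. Long run: p = 62.00.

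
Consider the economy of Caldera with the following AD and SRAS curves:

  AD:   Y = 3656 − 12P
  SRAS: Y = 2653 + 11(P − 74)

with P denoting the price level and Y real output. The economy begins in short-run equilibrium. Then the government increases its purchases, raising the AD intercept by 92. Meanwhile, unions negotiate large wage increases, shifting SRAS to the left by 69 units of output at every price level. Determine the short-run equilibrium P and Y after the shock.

After both shocks: AD is Y = 3748 − 12P and SRAS is Y = 1770 + 11P.
Setting them equal: 1978 = 23P, so P = 86.
Y = 3748 − 12·86 = 2716.

P = 86, Y = 2716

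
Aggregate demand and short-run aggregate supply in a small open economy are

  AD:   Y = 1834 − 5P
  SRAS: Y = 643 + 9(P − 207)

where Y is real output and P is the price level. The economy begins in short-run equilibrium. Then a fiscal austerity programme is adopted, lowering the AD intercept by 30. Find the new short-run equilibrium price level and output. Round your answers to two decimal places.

This is a negative demand shock: AD shifts left.
New AD: Y = 1804 − 5P.
SRAS can be written Y = 9P − 1220.
Set AD = SRAS: 1804 − 5P = 9P − 1220, so 3024 = 14P and P = 216.00.
Substituting into AD, Y = 724.00.

P = 216.00, Y = 724.00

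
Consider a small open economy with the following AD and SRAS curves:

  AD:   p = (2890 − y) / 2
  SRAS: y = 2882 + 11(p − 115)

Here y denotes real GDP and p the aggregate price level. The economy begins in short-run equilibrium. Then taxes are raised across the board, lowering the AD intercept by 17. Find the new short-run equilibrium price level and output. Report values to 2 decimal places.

This is a negative demand shock: AD shifts left.
New AD: y = 2873 − 2p.
SRAS can be written y = 1617 + 11p.
Set AD = SRAS: 2873 − 2p = 1617 + 11p, so 1256 = 13p and p = 96.62.
Substituting into AD, y = 2679.77.

p = 96.62, y = 2679.77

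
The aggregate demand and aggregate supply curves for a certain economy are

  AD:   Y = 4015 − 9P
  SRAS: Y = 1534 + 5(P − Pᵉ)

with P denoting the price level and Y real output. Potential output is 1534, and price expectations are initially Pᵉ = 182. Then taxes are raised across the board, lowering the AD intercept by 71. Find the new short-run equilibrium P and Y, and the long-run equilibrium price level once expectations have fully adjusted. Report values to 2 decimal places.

AD shifts left: new AD is Y = 3944 − 9P. With Pᵉ = 182, SRAS is Y = 624 + 5P.
Short run: 3944 − 9P = 624 + 5P gives 3320 = 14P, so P = 237.14 and Y = 3944 − 9P = 1809.71.
Y = 1809.71 is above potential 1534; expectations adjust and SRAS shifts left until Y = 1534.
Long run: on the new AD curve, 1534 = 3944 − 9P gives P = 267.78.

Short run: P = 237.14, Y = 1809.71. Long run: P = 267.78.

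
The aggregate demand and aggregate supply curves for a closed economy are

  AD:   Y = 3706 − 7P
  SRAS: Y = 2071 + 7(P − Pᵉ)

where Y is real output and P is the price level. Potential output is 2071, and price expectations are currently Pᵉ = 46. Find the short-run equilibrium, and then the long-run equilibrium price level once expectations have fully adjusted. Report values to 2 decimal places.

Short run: with Pᵉ = 46, SRAS is Y = 1749 + 7P. Setting AD = SRAS gives 1957 = 14P, so P = 139.79 and Y = 3706 − 7P = 2727.50.
Output 2727.50 is above potential 2071, so over time expected prices rise and SRAS shifts left until Y returns to 2071.
Long run: Y = 2071 on the AD curve gives 2071 = 3706 − 7P, so P = 233.57.

Short run: P = 139.79, Y = 2727.50. Long run: P = 233.57.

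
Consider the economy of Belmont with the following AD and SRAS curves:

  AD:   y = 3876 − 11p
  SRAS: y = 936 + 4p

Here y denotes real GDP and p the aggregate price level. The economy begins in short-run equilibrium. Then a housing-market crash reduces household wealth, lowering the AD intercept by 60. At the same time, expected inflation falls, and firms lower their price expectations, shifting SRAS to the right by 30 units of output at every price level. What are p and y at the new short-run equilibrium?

After both shocks: AD is y = 3816 − 11p and SRAS is y = 966 + 4p.
Setting them equal: 2850 = 15p, so p = 190.
y = 3816 − 11·190 = 1726.

p = 190, y = 1726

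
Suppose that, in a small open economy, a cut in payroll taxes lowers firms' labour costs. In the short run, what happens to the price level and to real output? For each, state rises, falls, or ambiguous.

This is a favourable supply shock: SRAS shifts right.
Moving along the downward-sloping AD curve, P falls and Y rises.

Price level: falls; output: rises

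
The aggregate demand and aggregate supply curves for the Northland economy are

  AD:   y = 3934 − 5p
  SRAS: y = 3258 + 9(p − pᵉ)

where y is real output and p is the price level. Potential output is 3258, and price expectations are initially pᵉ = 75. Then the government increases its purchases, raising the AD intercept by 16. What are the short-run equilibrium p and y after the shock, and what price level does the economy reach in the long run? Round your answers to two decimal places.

Short run: p = 97.64, y = 3461.79. Long run: p = 138.40.

AD shifts right: new AD is y = 3950 − 5p. With pᵉ = 75, SRAS is y = 2583 + 9p.
Short run: 3950 − 5p = 2583 + 9p gives 1367 = 14p, so p = 97.64 and y = 3950 − 5p = 3461.79.
y = 3461.79 is above potential 3258; expectations adjust and SRAS shifts left until y = 3258.
Long run: on the new AD curve, 3258 = 3950 − 5p gives p = 138.40.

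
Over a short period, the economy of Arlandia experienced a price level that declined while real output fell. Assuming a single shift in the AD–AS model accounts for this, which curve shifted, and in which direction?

AD shifted left

P fell and Y fell. An AD shift moves P and Y in the same direction; an SRAS shift moves them in opposite directions.
Here P and Y moved in the same direction, so the AD curve shifted.
Since Y fell, AD shifted left.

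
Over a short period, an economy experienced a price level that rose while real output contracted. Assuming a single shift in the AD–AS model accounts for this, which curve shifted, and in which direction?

P rose and Y fell. An AD shift moves P and Y in the same direction; an SRAS shift moves them in opposite directions.
Here P and Y moved in opposite directions, so the SRAS curve shifted.
Since Y fell, SRAS shifted left.

SRAS shifted left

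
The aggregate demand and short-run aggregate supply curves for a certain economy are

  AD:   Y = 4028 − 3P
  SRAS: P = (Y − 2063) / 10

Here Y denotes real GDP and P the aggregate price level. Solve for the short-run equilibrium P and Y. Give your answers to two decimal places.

P = 151.15, Y = 3574.54

Rearrange SRAS to Y = 2063 + 10P.
Set AD = SRAS: 4028 − 3P = 2063 + 10P, so 1965 = 13P and P = 151.15.
Substituting into AD, Y = 4028 − 3P = 3574.54.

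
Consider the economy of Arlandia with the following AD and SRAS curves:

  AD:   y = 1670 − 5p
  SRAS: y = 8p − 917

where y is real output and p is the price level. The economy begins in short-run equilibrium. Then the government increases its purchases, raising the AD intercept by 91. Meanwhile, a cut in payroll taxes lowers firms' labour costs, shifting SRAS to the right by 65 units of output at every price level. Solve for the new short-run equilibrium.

After both shocks: AD is y = 1761 − 5p and SRAS is y = 8p − 852.
Setting them equal: 2613 = 13p, so p = 201.
y = 1761 − 5·201 = 756.

p = 201, y = 756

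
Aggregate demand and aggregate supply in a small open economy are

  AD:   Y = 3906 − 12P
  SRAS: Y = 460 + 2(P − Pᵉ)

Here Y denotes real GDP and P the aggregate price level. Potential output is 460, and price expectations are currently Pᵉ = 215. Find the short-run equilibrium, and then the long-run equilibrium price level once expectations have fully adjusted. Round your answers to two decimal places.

Short run: P = 276.86, Y = 583.71. Long run: P = 287.17.

Short run: with Pᵉ = 215, SRAS is Y = 30 + 2P. Setting AD = SRAS gives 3876 = 14P, so P = 276.86 and Y = 3906 − 12P = 583.71.
Output 583.71 is above potential 460, so over time expected prices rise and SRAS shifts left until Y returns to 460.
Long run: Y = 460 on the AD curve gives 460 = 3906 − 12P, so P = 287.17.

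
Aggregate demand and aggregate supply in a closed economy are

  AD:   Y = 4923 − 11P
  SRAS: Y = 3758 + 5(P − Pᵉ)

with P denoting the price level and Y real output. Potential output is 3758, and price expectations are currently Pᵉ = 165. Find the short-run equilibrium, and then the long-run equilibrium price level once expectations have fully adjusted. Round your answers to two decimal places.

Short run: P = 124.38, Y = 3554.88. Long run: P = 105.91.

Short run: with Pᵉ = 165, SRAS is Y = 2933 + 5P. Setting AD = SRAS gives 1990 = 16P, so P = 124.38 and Y = 4923 − 11P = 3554.88.
Output 3554.88 is below potential 3758, so over time expected prices fall and SRAS shifts right until Y returns to 3758.
Long run: Y = 3758 on the AD curve gives 3758 = 4923 − 11P, so P = 105.91.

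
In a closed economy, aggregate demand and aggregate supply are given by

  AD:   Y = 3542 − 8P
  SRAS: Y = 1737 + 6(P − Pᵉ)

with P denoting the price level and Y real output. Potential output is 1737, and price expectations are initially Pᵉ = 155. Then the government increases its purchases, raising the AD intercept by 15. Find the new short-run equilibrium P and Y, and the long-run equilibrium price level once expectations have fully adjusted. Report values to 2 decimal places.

Short run: P = 196.43, Y = 1985.57. Long run: P = 227.50.

AD shifts right: new AD is Y = 3557 − 8P. With Pᵉ = 155, SRAS is Y = 807 + 6P.
Short run: 3557 − 8P = 807 + 6P gives 2750 = 14P, so P = 196.43 and Y = 3557 − 8P = 1985.57.
Y = 1985.57 is above potential 1737; expectations adjust and SRAS shifts left until Y = 1737.
Long run: on the new AD curve, 1737 = 3557 − 8P gives P = 227.50.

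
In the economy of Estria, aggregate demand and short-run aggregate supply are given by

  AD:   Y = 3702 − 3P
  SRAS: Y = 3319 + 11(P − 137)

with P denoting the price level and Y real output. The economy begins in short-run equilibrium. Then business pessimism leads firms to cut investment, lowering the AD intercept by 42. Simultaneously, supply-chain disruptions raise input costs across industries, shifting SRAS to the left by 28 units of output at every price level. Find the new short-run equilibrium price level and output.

P = 134, Y = 3258

After both shocks: AD is Y = 3660 − 3P and SRAS is Y = 1784 + 11P.
Setting them equal: 1876 = 14P, so P = 134.
Y = 3660 − 3·134 = 3258.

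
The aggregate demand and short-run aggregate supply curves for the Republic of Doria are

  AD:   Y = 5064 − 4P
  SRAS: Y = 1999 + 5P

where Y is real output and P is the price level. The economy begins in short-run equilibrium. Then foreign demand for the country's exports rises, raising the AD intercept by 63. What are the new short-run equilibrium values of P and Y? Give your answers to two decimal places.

This is a positive demand shock: AD shifts right.
New AD: Y = 5127 − 4P.
Set AD = SRAS: 5127 − 4P = 1999 + 5P, so 3128 = 9P and P = 347.56.
Substituting into AD, Y = 3736.78.

P = 347.56, Y = 3736.78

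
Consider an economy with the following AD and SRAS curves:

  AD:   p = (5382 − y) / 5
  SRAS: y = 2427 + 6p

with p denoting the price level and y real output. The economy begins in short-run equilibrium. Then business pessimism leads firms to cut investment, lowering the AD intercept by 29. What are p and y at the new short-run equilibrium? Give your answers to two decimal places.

This is a negative demand shock: AD shifts left.
New AD: y = 5353 − 5p.
Set AD = SRAS: 5353 − 5p = 2427 + 6p, so 2926 = 11p and p = 266.00.
Substituting into AD, y = 4023.00.

p = 266.00, y = 4023.00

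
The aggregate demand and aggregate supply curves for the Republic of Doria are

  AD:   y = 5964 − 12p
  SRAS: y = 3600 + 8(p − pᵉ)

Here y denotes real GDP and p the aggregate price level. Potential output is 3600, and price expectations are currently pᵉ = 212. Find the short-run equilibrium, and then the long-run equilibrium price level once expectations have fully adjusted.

Short run: with pᵉ = 212, SRAS is y = 1904 + 8p. Setting AD = SRAS gives 4060 = 20p, so p = 203 and y = 5964 − 12·203 = 3528.
Output 3528 is below potential 3600, so over time expected prices fall and SRAS shifts right until y returns to 3600.
Long run: y = 3600 on the AD curve gives 3600 = 5964 − 12p, so p = 197.

Short run: p = 203, y = 3528. Long run: p = 197.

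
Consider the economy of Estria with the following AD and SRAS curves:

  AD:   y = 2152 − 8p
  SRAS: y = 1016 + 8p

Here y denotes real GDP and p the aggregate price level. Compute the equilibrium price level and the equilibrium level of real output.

p = 71, y = 1584

Set AD = SRAS: 2152 − 8p = 1016 + 8p, so 1136 = 16p and p = 71.
Then y = 2152 − 8·71 = 1584.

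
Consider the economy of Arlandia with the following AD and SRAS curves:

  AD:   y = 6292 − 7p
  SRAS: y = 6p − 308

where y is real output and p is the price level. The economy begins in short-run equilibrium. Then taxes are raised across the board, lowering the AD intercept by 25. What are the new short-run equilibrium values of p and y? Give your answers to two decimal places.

p = 505.77, y = 2726.62

This is a negative demand shock: AD shifts left.
New AD: y = 6267 − 7p.
Set AD = SRAS: 6267 − 7p = 6p − 308, so 6575 = 13p and p = 505.77.
Substituting into AD, y = 2726.62.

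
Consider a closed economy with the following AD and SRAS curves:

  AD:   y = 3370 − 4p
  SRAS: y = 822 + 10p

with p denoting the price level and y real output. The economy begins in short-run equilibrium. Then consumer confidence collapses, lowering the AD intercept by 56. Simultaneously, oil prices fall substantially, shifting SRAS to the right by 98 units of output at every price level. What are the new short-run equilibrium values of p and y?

After both shocks: AD is y = 3314 − 4p and SRAS is y = 920 + 10p.
Setting them equal: 2394 = 14p, so p = 171.
y = 3314 − 4·171 = 2630.

p = 171, y = 2630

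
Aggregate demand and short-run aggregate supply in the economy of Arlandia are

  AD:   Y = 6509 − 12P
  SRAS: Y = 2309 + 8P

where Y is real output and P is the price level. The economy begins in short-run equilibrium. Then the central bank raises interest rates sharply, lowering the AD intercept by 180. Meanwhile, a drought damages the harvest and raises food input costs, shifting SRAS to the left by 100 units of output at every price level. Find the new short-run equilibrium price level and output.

After both shocks: AD is Y = 6329 − 12P and SRAS is Y = 2209 + 8P.
Setting them equal: 4120 = 20P, so P = 206.
Y = 6329 − 12·206 = 3857.

P = 206, Y = 3857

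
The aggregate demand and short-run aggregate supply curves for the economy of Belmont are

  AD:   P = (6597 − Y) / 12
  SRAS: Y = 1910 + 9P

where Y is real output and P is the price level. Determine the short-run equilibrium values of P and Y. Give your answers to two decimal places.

P = 223.19, Y = 3918.71

Rearrange AD to Y = 6597 − 12P.
Set AD = SRAS: 6597 − 12P = 1910 + 9P, so 4687 = 21P and P = 223.19.
Substituting into AD, Y = 6597 − 12P = 3918.71.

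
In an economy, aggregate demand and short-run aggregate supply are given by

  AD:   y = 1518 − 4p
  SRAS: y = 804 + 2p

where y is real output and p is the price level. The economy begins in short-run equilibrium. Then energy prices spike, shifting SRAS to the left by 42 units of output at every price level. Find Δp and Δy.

This is a negative supply shock: SRAS shifts left.
New SRAS: y = 762 + 2p.
Set AD = SRAS: 1518 − 4p = 762 + 2p, so 756 = 6p and p = 126.
y = 1518 − 4·126 = 1014.
Initially p = 119, y = 1042, so Δp = +7 and Δy = -28.

Δp = +7, Δy = -28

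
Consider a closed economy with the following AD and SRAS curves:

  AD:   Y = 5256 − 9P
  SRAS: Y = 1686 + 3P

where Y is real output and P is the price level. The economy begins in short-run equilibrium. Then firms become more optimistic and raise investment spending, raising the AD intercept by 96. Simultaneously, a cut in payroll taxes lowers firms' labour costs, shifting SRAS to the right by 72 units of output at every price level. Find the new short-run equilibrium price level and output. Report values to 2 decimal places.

P = 299.50, Y = 2656.50

After both shocks: AD is Y = 5352 − 9P and SRAS is Y = 1758 + 3P.
Setting them equal: 3594 = 12P, so P = 299.50.
Substituting into AD, Y = 2656.50.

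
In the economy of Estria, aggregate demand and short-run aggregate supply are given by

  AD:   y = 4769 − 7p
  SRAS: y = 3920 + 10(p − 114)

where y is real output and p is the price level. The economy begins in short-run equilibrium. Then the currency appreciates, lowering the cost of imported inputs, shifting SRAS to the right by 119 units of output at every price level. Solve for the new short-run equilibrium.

p = 110, y = 3999

This is a positive supply shock: SRAS shifts right.
New SRAS: y = 2899 + 10p.
Set AD = SRAS: 4769 − 7p = 2899 + 10p, so 1870 = 17p and p = 110.
y = 4769 − 7·110 = 3999.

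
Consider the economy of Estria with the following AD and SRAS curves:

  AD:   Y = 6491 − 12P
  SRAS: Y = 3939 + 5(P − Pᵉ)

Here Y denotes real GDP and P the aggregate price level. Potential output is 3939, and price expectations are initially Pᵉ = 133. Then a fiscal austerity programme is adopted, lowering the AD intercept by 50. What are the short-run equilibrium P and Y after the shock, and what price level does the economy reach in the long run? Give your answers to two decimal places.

AD shifts left: new AD is Y = 6441 − 12P. With Pᵉ = 133, SRAS is Y = 3274 + 5P.
Short run: 6441 − 12P = 3274 + 5P gives 3167 = 17P, so P = 186.29 and Y = 6441 − 12P = 4205.47.
Y = 4205.47 is above potential 3939; expectations adjust and SRAS shifts left until Y = 3939.
Long run: on the new AD curve, 3939 = 6441 − 12P gives P = 208.50.

Short run: P = 186.29, Y = 4205.47. Long run: P = 208.50.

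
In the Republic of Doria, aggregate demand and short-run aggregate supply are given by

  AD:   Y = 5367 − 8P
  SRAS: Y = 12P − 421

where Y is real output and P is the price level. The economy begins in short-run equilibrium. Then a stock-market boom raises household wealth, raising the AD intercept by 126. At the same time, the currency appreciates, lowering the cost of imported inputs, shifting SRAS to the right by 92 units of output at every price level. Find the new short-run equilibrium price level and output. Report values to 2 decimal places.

After both shocks: AD is Y = 5493 − 8P and SRAS is Y = 12P − 329.
Setting them equal: 5822 = 20P, so P = 291.10.
Substituting into AD, Y = 3164.20.

P = 291.10, Y = 3164.20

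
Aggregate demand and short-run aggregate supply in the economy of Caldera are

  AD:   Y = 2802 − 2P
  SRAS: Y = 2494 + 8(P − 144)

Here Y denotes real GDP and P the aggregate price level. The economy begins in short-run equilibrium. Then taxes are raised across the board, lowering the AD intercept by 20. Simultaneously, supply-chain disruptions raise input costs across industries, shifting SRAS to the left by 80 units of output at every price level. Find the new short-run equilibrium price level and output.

After both shocks: AD is Y = 2782 − 2P and SRAS is Y = 1262 + 8P.
Setting them equal: 1520 = 10P, so P = 152.
Y = 2782 − 2·152 = 2478.

P = 152, Y = 2478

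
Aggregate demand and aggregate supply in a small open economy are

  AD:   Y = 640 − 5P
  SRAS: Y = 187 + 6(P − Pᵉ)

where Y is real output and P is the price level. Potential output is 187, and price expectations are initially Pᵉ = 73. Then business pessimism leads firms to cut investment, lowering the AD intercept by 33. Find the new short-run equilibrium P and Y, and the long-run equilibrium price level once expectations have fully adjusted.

AD shifts left: new AD is Y = 607 − 5P. With Pᵉ = 73, SRAS is Y = 6P − 251.
Short run: 607 − 5P = 6P − 251 gives 858 = 11P, so P = 78 and Y = 607 − 5·78 = 217.
Y = 217 is above potential 187; expectations adjust and SRAS shifts left until Y = 187.
Long run: on the new AD curve, 187 = 607 − 5P gives P = 84.

Short run: P = 78, Y = 217. Long run: P = 84.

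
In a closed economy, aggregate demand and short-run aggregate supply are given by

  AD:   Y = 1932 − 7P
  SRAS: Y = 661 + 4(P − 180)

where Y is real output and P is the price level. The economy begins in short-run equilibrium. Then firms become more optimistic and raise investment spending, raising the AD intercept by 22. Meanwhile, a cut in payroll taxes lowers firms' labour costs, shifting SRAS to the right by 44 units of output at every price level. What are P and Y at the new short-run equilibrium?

After both shocks: AD is Y = 1954 − 7P and SRAS is Y = 4P − 15.
Setting them equal: 1969 = 11P, so P = 179.
Y = 1954 − 7·179 = 701.

P = 179, Y = 701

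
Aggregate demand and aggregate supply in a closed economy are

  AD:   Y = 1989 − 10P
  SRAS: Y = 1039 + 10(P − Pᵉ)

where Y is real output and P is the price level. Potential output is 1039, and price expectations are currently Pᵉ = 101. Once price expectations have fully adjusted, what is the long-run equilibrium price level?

Long-run P = 95

Short run: with Pᵉ = 101, SRAS is Y = 29 + 10P. Setting AD = SRAS gives 1960 = 20P, so P = 98 and Y = 1989 − 10·98 = 1009.
Output 1009 is below potential 1039, so over time expected prices fall and SRAS shifts right until Y returns to 1039.
Long run: Y = 1039 on the AD curve gives 1039 = 1989 − 10P, so P = 95.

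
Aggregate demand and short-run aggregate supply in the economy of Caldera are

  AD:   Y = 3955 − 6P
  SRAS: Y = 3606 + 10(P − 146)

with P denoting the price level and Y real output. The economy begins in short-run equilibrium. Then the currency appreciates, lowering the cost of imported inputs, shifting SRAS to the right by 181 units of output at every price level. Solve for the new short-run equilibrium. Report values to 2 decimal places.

This is a positive supply shock: SRAS shifts right.
New SRAS: Y = 2327 + 10P.
Set AD = SRAS: 3955 − 6P = 2327 + 10P, so 1628 = 16P and P = 101.75.
Substituting into AD, Y = 3344.50.

P = 101.75, Y = 3344.50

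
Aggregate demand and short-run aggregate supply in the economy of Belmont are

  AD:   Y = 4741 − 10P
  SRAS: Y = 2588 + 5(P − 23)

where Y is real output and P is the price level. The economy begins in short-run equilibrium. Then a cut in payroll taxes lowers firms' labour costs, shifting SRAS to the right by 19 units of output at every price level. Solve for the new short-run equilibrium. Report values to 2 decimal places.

This is a positive supply shock: SRAS shifts right.
New SRAS: Y = 2492 + 5P.
Set AD = SRAS: 4741 − 10P = 2492 + 5P, so 2249 = 15P and P = 149.93.
Substituting into AD, Y = 3241.67.

P = 149.93, Y = 3241.67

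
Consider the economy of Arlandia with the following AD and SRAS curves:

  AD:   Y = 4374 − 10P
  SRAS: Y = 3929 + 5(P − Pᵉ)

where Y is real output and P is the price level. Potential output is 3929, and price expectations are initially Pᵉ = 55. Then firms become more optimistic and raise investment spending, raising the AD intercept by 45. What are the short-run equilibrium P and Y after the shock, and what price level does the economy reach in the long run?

Short run: P = 51, Y = 3909. Long run: P = 49.

AD shifts right: new AD is Y = 4419 − 10P. With Pᵉ = 55, SRAS is Y = 3654 + 5P.
Short run: 4419 − 10P = 3654 + 5P gives 765 = 15P, so P = 51 and Y = 4419 − 10·51 = 3909.
Y = 3909 is below potential 3929; expectations adjust and SRAS shifts right until Y = 3929.
Long run: on the new AD curve, 3929 = 4419 − 10P gives P = 49.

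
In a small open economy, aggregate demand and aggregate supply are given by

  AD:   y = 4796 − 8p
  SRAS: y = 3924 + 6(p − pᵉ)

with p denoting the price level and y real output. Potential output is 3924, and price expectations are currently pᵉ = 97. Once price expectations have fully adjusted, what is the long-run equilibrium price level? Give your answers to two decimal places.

Long-run p = 109.00

Short run: with pᵉ = 97, SRAS is y = 3342 + 6p. Setting AD = SRAS gives 1454 = 14p, so p = 103.86 and y = 4796 − 8p = 3965.14.
Output 3965.14 is above potential 3924, so over time expected prices rise and SRAS shifts left until y returns to 3924.
Long run: y = 3924 on the AD curve gives 3924 = 4796 − 8p, so p = 109.00.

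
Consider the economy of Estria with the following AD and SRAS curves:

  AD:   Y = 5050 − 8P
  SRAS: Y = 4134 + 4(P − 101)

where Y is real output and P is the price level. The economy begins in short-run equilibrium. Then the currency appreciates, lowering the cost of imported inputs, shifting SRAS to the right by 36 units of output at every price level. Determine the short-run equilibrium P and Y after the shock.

This is a positive supply shock: SRAS shifts right.
New SRAS: Y = 3766 + 4P.
Set AD = SRAS: 5050 − 8P = 3766 + 4P, so 1284 = 12P and P = 107.
Y = 5050 − 8·107 = 4194.

P = 107, Y = 4194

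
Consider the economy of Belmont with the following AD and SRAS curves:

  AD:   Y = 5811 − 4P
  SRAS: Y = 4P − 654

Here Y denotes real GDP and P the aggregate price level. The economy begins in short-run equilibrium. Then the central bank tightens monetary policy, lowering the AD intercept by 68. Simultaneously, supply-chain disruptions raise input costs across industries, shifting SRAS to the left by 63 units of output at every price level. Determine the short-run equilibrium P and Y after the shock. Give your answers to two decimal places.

After both shocks: AD is Y = 5743 − 4P and SRAS is Y = 4P − 717.
Setting them equal: 6460 = 8P, so P = 807.50.
Substituting into AD, Y = 2513.00.

P = 807.50, Y = 2513.00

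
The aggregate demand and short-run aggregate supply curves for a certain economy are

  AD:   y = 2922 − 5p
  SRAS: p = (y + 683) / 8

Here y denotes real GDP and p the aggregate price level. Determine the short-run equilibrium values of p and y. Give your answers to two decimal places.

Rearrange SRAS to y = 8p − 683.
Set AD = SRAS: 2922 − 5p = 8p − 683, so 3605 = 13p and p = 277.31.
Substituting into AD, y = 2922 − 5p = 1535.46.

p = 277.31, y = 1535.46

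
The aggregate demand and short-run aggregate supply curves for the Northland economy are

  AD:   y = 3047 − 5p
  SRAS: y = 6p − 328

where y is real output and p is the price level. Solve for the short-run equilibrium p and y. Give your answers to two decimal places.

p = 306.82, y = 1512.91

Set AD = SRAS: 3047 − 5p = 6p − 328, so 3375 = 11p and p = 306.82.
Substituting into AD, y = 3047 − 5p = 1512.91.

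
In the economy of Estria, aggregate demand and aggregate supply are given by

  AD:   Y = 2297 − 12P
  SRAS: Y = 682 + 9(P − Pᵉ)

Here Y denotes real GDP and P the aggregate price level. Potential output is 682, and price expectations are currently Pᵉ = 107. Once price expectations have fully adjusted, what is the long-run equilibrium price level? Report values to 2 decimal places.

Long-run P = 134.58

Short run: with Pᵉ = 107, SRAS is Y = 9P − 281. Setting AD = SRAS gives 2578 = 21P, so P = 122.76 and Y = 2297 − 12P = 823.86.
Output 823.86 is above potential 682, so over time expected prices rise and SRAS shifts left until Y returns to 682.
Long run: Y = 682 on the AD curve gives 682 = 2297 − 12P, so P = 134.58.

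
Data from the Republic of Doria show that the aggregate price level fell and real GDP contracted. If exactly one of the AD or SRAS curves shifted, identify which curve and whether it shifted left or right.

P fell and Y fell. An AD shift moves P and Y in the same direction; an SRAS shift moves them in opposite directions.
Here P and Y moved in the same direction, so the AD curve shifted.
Since Y fell, AD shifted left.

AD shifted left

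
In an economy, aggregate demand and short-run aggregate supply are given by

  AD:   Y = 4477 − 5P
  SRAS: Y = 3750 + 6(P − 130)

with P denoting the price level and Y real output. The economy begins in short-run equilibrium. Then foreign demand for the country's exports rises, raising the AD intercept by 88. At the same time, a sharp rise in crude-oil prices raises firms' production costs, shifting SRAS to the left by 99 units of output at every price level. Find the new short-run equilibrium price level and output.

P = 154, Y = 3795

After both shocks: AD is Y = 4565 − 5P and SRAS is Y = 2871 + 6P.
Setting them equal: 1694 = 11P, so P = 154.
Y = 4565 − 5·154 = 3795.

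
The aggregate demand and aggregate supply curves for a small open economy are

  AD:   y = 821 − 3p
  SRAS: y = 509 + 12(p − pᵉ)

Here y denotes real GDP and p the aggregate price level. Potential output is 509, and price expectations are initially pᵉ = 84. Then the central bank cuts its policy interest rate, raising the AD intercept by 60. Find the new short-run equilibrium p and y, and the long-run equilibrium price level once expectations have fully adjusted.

AD shifts right: new AD is y = 881 − 3p. With pᵉ = 84, SRAS is y = 12p − 499.
Short run: 881 − 3p = 12p − 499 gives 1380 = 15p, so p = 92 and y = 881 − 3·92 = 605.
y = 605 is above potential 509; expectations adjust and SRAS shifts left until y = 509.
Long run: on the new AD curve, 509 = 881 − 3p gives p = 124.

Short run: p = 92, y = 605. Long run: p = 124.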